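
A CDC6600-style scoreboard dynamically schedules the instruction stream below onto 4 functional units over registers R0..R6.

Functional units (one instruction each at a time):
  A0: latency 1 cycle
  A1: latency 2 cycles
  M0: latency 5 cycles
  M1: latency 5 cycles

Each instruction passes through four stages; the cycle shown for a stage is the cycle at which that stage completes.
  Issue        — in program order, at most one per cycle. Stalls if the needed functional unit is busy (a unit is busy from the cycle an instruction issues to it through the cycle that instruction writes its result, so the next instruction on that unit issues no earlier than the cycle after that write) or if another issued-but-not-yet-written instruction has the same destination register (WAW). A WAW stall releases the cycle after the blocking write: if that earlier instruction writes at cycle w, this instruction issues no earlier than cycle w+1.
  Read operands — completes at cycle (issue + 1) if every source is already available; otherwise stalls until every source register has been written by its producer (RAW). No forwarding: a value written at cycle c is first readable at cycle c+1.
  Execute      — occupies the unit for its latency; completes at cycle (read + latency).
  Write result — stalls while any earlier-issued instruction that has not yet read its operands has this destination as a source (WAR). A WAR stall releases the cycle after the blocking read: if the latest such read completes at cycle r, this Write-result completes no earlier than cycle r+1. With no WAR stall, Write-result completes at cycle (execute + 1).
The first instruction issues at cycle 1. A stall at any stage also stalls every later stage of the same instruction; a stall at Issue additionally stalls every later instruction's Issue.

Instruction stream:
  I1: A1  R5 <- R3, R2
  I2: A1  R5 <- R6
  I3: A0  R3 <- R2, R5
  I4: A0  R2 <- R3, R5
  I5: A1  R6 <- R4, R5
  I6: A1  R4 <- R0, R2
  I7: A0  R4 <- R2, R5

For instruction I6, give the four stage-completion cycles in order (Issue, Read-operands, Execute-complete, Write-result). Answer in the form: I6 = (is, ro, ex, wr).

I6 = (20, 21, 23, 24)

I1 -> (1, 2, 4, 5)
I2 -> (6, 7, 9, 10)  // struct: A1 busy until I1 writes@5
I3 -> (7, 11, 12, 13)  // RAW R5: wait I2 write@10
I4 -> (14, 15, 16, 17)  // struct: A0 busy until I3 writes@13
I5 -> (15, 16, 18, 19)
I6 -> (20, 21, 23, 24)  // struct: A1 busy until I5 writes@19
I7 -> (25, 26, 27, 28)  // WAW R4: wait I6 write@24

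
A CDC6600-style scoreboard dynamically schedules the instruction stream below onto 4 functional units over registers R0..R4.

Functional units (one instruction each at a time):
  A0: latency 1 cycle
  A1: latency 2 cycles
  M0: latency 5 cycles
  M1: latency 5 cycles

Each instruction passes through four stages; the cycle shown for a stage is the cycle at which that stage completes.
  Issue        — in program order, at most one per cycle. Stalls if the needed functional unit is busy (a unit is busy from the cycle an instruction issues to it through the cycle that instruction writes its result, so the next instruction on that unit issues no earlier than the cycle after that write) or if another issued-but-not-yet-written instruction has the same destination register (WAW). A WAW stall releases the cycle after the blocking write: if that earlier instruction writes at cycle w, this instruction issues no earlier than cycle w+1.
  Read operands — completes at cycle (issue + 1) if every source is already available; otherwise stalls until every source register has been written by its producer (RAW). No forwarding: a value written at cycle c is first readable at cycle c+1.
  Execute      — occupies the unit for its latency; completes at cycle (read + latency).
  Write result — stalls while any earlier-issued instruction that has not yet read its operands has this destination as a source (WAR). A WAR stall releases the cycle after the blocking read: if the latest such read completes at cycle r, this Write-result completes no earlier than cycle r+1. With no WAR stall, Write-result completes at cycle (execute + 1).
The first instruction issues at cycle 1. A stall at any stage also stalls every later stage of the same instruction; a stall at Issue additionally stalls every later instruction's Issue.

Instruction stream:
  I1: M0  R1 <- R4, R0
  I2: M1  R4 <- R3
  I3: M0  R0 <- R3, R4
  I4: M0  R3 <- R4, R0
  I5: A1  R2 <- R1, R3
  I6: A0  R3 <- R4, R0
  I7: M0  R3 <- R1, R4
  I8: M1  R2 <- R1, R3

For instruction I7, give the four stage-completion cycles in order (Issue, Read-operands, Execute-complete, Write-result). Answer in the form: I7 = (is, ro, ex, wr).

I7 = (29, 30, 35, 36)

t=1  I1 dispatched to M0
t=2  I1 operands ready, I2 dispatched to M1
t=3  I2 operands ready
t=7  I1 complete
t=8  R1←I1, I2 complete
t=9  R4←I2, I3 dispatched to M0
t=10  I3 operands ready
t=15  I3 complete
t=16  R0←I3
t=17  I4 dispatched to M0
t=18  I4 operands ready, I5 dispatched to A1
t=23  I4 complete
t=24  R3←I4
t=25  I5 operands ready, I6 dispatched to A0
t=26  I6 operands ready
t=27  I5 complete, I6 complete
t=28  R2←I5, R3←I6
t=29  I7 dispatched to M0
t=30  I7 operands ready, I8 dispatched to M1
t=35  I7 complete
t=36  R3←I7
t=37  I8 operands ready
t=42  I8 complete
t=43  R2←I8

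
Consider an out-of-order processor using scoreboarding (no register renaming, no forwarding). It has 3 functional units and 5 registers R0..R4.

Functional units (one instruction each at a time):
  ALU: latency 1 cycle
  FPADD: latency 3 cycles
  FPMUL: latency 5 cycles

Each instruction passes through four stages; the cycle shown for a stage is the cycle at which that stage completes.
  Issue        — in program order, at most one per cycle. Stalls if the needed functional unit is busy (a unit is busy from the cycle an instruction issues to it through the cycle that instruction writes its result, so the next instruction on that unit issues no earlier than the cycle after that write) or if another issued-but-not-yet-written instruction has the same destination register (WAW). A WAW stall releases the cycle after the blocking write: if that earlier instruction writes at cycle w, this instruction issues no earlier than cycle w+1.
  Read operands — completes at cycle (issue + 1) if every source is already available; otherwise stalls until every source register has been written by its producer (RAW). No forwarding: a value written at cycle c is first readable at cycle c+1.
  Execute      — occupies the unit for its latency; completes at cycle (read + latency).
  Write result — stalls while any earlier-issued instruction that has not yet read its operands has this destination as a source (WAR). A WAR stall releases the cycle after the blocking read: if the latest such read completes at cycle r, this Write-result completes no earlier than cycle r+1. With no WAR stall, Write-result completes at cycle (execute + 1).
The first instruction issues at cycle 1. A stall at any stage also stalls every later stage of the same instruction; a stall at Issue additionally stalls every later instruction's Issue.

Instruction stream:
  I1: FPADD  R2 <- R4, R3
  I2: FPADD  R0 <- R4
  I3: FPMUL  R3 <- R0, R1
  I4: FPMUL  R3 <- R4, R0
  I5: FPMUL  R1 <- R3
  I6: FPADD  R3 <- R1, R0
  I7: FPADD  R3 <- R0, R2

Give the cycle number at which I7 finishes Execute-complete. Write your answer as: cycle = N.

cycle = 45

c1: I1 dispatched to FPADD
c2: I1 operands ready
c5: I1 complete
c6: R2←I1
c7: I2 dispatched to FPADD
c8: I2 operands ready | I3 dispatched to FPMUL
c11: I2 complete
c12: R0←I2
c13: I3 operands ready
c18: I3 complete
c19: R3←I3
c20: I4 dispatched to FPMUL
c21: I4 operands ready
c26: I4 complete
c27: R3←I4
c28: I5 dispatched to FPMUL
c29: I5 operands ready | I6 dispatched to FPADD
c34: I5 complete
c35: R1←I5
c36: I6 operands ready
c39: I6 complete
c40: R3←I6
c41: I7 dispatched to FPADD
c42: I7 operands ready
c45: I7 complete
c46: R3←I7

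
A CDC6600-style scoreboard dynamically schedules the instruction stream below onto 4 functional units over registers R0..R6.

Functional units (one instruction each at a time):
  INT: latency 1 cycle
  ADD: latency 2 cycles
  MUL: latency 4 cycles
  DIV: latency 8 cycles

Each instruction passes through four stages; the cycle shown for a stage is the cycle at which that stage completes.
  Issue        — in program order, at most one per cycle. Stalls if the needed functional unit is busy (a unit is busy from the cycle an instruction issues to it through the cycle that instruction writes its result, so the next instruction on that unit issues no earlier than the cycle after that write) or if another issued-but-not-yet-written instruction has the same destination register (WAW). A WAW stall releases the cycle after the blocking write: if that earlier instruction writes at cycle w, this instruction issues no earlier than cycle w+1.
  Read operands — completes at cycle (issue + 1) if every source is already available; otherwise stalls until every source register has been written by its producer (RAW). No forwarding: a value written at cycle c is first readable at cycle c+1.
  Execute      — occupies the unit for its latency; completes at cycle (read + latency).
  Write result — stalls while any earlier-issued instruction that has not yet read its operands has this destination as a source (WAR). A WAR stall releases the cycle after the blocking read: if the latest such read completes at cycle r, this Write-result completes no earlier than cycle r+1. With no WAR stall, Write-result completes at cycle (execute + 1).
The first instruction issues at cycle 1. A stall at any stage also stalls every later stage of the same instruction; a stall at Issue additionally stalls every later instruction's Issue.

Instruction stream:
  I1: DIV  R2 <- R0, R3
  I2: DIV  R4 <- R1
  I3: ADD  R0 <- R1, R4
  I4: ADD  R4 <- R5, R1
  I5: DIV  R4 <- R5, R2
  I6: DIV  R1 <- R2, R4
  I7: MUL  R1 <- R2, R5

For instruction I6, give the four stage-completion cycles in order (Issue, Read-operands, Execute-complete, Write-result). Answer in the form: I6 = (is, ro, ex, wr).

t=1  I1→DIV
t=2  I1 RO
t=10  I1 EX
t=11  I1 WR R2
t=12  I2→DIV
t=13  I2 RO | I3→ADD
t=21  I2 EX
t=22  I2 WR R4
t=23  I3 RO
t=25  I3 EX
t=26  I3 WR R0
t=27  I4→ADD
t=28  I4 RO
t=30  I4 EX
t=31  I4 WR R4
t=32  I5→DIV
t=33  I5 RO
t=41  I5 EX
t=42  I5 WR R4
t=43  I6→DIV
t=44  I6 RO
t=52  I6 EX
t=53  I6 WR R1
t=54  I7→MUL
t=55  I7 RO
t=59  I7 EX
t=60  I7 WR R1

I6 = (43, 44, 52, 53)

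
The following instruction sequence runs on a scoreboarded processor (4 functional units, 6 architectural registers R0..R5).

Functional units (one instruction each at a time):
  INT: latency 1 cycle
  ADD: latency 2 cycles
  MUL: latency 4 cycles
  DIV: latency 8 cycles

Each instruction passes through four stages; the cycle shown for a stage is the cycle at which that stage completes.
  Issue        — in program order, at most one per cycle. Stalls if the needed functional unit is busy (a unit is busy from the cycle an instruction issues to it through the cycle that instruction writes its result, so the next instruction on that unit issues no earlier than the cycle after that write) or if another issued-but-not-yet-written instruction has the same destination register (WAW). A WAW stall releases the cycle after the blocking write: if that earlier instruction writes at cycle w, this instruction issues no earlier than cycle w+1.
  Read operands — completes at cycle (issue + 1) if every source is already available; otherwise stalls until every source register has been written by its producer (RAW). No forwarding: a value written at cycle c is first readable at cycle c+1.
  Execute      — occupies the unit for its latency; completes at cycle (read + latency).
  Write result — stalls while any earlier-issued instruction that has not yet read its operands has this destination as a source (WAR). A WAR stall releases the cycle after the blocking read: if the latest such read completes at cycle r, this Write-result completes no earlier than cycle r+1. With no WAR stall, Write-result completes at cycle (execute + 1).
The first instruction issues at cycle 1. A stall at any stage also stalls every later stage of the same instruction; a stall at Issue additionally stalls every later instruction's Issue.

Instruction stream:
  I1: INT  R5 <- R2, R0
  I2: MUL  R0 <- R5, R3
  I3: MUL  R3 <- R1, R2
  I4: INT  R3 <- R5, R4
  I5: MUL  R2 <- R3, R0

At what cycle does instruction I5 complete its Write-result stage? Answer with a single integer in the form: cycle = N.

cycle = 27

I1: IS=1 RO=2 EX=3 WR=4
I2: IS=2 RO=5 EX=9 WR=10  [RAW R5: wait I1 write@4]
I3: IS=11 RO=12 EX=16 WR=17  [struct: MUL busy until I2 writes@10]
I4: IS=18 RO=19 EX=20 WR=21  [WAW R3: wait I3 write@17]
I5: IS=19 RO=22 EX=26 WR=27  [RAW R3: wait I4 write@21]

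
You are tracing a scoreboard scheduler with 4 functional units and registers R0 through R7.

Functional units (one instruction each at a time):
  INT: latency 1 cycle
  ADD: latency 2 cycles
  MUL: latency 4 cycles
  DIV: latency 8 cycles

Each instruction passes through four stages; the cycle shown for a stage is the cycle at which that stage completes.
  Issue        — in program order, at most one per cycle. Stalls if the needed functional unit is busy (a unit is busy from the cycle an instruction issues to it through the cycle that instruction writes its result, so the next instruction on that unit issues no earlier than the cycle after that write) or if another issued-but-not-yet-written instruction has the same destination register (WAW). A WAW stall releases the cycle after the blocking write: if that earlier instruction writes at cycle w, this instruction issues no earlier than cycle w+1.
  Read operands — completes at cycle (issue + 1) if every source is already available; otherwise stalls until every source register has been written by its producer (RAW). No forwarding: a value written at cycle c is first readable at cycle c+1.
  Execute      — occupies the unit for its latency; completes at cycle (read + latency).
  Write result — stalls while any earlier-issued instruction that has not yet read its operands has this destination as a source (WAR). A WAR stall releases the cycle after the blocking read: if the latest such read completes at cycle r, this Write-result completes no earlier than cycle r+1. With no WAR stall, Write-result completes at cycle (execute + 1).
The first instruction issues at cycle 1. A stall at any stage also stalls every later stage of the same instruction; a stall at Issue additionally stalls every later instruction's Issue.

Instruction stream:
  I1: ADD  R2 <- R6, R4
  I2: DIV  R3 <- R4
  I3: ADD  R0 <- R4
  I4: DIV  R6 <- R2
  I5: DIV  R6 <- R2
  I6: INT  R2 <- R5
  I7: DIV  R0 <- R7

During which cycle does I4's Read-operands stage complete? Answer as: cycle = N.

I1  is:1  ro:2  ex:4  wr:5
I2  is:2  ro:3  ex:11  wr:12
I3  is:6  ro:7  ex:9  wr:10  — struct: ADD busy until I1 writes@5
I4  is:13  ro:14  ex:22  wr:23  — struct: DIV busy until I2 writes@12
I5  is:24  ro:25  ex:33  wr:34  — struct: DIV busy until I4 writes@23
I6  is:25  ro:26  ex:27  wr:28
I7  is:35  ro:36  ex:44  wr:45  — struct: DIV busy until I5 writes@34

cycle = 14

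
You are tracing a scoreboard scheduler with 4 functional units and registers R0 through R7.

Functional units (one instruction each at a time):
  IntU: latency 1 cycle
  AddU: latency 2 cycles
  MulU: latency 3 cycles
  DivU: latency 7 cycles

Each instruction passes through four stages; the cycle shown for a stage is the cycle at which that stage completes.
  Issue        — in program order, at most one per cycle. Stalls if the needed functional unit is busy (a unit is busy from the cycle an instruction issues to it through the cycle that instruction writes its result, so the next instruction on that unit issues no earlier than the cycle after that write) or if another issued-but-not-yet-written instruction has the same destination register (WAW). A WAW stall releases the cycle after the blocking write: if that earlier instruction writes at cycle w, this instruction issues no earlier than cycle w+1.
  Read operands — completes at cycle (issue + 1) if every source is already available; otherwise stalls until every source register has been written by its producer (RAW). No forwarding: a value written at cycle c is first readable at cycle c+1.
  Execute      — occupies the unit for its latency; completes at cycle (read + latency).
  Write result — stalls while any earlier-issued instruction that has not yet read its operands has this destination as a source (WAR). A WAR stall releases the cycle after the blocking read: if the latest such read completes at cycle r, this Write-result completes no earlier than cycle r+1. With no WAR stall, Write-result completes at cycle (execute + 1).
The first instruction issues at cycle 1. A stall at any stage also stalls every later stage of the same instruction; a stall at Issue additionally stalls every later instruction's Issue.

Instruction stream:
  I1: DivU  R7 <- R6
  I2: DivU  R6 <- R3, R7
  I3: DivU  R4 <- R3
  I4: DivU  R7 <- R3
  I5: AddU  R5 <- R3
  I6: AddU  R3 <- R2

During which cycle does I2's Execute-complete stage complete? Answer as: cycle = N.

[1] issue I1 (DivU)
[2] I1 read-ops
[9] I1 finished on DivU
[10] I1→R7
[11] issue I2 (DivU)
[12] I2 read-ops
[19] I2 finished on DivU
[20] I2→R6
[21] issue I3 (DivU)
[22] I3 read-ops
[29] I3 finished on DivU
[30] I3→R4
[31] issue I4 (DivU)
[32] I4 read-ops; issue I5 (AddU)
[33] I5 read-ops
[35] I5 finished on AddU
[36] I5→R5
[37] issue I6 (AddU)
[38] I6 read-ops
[39] I4 finished on DivU
[40] I4→R7; I6 finished on AddU
[41] I6→R3

cycle = 19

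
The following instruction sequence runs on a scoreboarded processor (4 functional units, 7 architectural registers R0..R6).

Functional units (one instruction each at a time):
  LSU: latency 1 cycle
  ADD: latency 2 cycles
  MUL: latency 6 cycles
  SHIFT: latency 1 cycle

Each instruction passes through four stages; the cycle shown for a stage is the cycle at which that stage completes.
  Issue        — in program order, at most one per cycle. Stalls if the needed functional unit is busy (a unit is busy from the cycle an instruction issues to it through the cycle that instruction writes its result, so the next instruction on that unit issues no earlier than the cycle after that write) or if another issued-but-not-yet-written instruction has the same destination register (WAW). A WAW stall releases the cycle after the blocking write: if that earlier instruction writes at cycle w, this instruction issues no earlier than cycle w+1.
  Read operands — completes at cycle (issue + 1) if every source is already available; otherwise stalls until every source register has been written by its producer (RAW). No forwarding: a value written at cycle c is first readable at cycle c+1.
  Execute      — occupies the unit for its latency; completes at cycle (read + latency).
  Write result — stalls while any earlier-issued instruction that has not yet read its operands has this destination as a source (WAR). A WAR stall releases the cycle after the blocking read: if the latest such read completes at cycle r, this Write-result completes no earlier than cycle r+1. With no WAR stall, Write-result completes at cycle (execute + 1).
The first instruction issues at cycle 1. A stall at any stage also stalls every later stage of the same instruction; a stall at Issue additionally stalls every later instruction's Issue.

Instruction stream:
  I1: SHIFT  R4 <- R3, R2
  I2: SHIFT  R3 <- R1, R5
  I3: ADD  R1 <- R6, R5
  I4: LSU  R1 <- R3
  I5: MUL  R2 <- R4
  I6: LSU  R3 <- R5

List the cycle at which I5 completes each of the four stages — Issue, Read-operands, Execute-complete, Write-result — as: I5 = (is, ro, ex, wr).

cycle 1: I1 issues→SHIFT
cycle 2: I1 reads
cycle 3: I1 exec-done
cycle 4: I1 writes R4
cycle 5: I2 issues→SHIFT
cycle 6: I2 reads | I3 issues→ADD
cycle 7: I2 exec-done | I3 reads
cycle 8: I2 writes R3
cycle 9: I3 exec-done
cycle 10: I3 writes R1
cycle 11: I4 issues→LSU
cycle 12: I4 reads | I5 issues→MUL
cycle 13: I4 exec-done | I5 reads
cycle 14: I4 writes R1
cycle 15: I6 issues→LSU
cycle 16: I6 reads
cycle 17: I6 exec-done
cycle 18: I6 writes R3
cycle 19: I5 exec-done
cycle 20: I5 writes R2

I5 = (12, 13, 19, 20)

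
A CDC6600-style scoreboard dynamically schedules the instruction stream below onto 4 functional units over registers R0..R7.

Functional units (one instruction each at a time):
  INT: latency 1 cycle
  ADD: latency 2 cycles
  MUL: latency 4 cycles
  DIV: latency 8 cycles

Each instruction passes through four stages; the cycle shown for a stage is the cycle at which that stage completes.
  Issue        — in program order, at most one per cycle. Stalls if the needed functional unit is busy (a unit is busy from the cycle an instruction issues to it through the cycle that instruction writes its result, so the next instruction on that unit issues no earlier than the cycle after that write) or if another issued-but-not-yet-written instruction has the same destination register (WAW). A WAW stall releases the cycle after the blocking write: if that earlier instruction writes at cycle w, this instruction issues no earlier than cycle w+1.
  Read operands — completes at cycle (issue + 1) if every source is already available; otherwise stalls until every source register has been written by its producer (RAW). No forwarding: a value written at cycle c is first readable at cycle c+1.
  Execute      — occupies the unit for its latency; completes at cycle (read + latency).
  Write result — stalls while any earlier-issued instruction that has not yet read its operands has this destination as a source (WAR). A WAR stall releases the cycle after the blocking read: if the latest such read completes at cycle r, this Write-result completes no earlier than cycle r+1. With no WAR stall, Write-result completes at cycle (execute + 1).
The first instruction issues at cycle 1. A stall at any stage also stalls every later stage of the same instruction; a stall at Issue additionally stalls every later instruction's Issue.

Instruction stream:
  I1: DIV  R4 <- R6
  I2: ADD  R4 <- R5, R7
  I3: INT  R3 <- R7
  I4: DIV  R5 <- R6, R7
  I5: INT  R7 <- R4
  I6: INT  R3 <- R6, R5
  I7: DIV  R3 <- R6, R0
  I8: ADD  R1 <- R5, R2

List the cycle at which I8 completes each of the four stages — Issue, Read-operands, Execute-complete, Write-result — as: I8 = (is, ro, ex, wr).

c1: I1 dispatched to DIV
c2: I1 operands ready
c10: I1 complete
c11: R4←I1
c12: I2 dispatched to ADD
c13: I2 operands ready; I3 dispatched to INT
c14: I3 operands ready; I4 dispatched to DIV
c15: I2 complete; I3 complete; I4 operands ready
c16: R4←I2; R3←I3
c17: I5 dispatched to INT
c18: I5 operands ready
c19: I5 complete
c20: R7←I5
c21: I6 dispatched to INT
c23: I4 complete
c24: R5←I4
c25: I6 operands ready
c26: I6 complete
c27: R3←I6
c28: I7 dispatched to DIV
c29: I7 operands ready; I8 dispatched to ADD
c30: I8 operands ready
c32: I8 complete
c33: R1←I8
c37: I7 complete
c38: R3←I7

I8 = (29, 30, 32, 33)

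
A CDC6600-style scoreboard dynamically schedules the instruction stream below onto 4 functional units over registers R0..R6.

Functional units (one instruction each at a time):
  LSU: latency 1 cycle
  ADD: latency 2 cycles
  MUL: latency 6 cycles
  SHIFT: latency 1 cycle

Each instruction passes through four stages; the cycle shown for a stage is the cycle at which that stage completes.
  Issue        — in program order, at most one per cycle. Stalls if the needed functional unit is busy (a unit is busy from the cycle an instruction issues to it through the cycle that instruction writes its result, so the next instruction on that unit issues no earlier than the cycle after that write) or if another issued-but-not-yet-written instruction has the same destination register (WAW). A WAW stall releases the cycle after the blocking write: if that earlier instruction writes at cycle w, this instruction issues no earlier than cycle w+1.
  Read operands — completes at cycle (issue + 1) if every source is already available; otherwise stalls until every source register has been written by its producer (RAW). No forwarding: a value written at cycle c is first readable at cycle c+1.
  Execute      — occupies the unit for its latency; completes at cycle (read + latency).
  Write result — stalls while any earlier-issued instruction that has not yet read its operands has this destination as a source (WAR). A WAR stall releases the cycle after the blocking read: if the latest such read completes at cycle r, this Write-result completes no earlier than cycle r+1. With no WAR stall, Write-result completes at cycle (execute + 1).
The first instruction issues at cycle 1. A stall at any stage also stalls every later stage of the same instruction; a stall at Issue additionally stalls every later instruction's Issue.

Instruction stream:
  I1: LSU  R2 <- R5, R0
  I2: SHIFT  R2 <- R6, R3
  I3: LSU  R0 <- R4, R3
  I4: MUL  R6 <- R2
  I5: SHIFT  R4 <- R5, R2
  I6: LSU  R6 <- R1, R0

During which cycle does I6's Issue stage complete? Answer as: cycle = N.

I1  is:1  ro:2  ex:3  wr:4
I2  is:5  ro:6  ex:7  wr:8  — WAW R2: wait I1 write@4
I3  is:6  ro:7  ex:8  wr:9
I4  is:7  ro:9  ex:15  wr:16  — RAW R2: wait I2 write@8
I5  is:9  ro:10  ex:11  wr:12  — struct: SHIFT busy until I2 writes@8
I6  is:17  ro:18  ex:19  wr:20  — WAW R6: wait I4 write@16

cycle = 17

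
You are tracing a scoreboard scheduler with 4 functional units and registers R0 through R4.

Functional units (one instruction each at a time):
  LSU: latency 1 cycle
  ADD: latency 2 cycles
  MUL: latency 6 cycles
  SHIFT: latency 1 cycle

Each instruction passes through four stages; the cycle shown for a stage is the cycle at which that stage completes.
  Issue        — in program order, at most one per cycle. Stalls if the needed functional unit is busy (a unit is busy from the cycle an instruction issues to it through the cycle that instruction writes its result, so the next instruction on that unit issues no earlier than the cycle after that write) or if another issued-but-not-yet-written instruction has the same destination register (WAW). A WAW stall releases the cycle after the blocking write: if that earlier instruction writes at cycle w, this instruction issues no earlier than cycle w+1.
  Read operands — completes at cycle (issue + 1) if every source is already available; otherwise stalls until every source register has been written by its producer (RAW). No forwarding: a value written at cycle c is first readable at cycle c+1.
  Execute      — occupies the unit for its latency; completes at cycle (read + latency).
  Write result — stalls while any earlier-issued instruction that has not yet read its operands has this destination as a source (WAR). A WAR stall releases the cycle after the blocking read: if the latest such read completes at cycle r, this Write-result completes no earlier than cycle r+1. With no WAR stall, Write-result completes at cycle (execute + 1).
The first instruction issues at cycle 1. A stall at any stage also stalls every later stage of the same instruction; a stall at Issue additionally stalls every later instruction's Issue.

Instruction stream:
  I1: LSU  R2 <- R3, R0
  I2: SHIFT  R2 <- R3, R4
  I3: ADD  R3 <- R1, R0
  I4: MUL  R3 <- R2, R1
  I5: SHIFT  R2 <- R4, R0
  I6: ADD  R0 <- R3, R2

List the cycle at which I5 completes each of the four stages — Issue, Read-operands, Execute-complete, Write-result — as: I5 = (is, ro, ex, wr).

I5 = (12, 13, 14, 15)

  I1 | 1 | 2 | 3 | 4
  I2 | 5 | 6 | 7 | 8   WAW R2: wait I1 write@4
  I3 | 6 | 7 | 9 | 10
  I4 | 11 | 12 | 18 | 19   WAW R3: wait I3 write@10
  I5 | 12 | 13 | 14 | 15
  I6 | 13 | 20 | 22 | 23   RAW R3: wait I4 write@19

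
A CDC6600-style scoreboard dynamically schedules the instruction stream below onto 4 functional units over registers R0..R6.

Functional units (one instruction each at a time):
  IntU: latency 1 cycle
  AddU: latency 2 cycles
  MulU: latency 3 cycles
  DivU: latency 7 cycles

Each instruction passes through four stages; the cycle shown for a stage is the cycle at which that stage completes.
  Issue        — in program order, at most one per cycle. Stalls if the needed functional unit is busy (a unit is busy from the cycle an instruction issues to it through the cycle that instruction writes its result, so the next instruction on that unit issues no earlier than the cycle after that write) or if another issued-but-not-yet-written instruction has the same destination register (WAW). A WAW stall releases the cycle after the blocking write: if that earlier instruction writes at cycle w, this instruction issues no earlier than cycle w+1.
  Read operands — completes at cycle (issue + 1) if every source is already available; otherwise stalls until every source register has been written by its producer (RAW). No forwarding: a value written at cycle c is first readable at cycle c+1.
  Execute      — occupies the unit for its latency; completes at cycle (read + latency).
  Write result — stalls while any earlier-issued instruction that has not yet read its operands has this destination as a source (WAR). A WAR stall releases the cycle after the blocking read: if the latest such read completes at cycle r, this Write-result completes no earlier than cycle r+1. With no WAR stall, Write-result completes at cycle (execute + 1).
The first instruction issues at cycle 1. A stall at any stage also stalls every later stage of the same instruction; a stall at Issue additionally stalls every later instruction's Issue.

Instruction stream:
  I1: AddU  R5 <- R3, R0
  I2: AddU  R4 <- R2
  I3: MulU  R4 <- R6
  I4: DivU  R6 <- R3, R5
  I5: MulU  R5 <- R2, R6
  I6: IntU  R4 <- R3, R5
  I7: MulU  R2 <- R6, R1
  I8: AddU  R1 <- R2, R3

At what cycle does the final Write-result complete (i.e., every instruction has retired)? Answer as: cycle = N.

cycle = 36

I1  is:1  ro:2  ex:4  wr:5
I2  is:6  ro:7  ex:9  wr:10  — struct: AddU busy until I1 writes@5
I3  is:11  ro:12  ex:15  wr:16  — WAW R4: wait I2 write@10
I4  is:12  ro:13  ex:20  wr:21
I5  is:17  ro:22  ex:25  wr:26  — struct: MulU busy until I3 writes@16, RAW R6: wait I4 write@21
I6  is:18  ro:27  ex:28  wr:29  — RAW R5: wait I5 write@26
I7  is:27  ro:28  ex:31  wr:32  — struct: MulU busy until I5 writes@26
I8  is:28  ro:33  ex:35  wr:36  — RAW R2: wait I7 write@32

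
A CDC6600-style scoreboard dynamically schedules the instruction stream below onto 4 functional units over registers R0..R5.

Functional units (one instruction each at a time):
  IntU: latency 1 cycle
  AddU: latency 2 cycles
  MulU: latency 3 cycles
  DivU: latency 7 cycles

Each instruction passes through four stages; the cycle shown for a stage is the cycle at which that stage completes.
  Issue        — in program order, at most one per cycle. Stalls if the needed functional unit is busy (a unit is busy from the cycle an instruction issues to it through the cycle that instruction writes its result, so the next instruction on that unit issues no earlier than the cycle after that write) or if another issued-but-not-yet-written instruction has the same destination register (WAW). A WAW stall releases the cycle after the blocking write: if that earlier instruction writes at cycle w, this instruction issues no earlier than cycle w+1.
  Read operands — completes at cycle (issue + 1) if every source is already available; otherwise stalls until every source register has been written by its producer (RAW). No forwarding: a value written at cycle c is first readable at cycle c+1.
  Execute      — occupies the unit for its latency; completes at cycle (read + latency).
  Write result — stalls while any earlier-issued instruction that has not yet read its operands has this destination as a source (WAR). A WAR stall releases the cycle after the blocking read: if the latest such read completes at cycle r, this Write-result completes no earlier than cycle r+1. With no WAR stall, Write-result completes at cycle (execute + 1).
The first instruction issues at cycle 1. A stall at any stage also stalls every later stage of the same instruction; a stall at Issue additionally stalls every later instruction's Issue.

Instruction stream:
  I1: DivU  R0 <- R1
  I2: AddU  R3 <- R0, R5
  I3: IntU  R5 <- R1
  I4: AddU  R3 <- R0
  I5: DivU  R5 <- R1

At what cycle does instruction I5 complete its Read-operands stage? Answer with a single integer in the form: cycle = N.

I1 -> (1, 2, 9, 10)
I2 -> (2, 11, 13, 14)  // RAW R0: wait I1 write@10
I3 -> (3, 4, 5, 12)  // WAR R5: wait I2 read@11
I4 -> (15, 16, 18, 19)  // struct: AddU busy until I2 writes@14
I5 -> (16, 17, 24, 25)

cycle = 17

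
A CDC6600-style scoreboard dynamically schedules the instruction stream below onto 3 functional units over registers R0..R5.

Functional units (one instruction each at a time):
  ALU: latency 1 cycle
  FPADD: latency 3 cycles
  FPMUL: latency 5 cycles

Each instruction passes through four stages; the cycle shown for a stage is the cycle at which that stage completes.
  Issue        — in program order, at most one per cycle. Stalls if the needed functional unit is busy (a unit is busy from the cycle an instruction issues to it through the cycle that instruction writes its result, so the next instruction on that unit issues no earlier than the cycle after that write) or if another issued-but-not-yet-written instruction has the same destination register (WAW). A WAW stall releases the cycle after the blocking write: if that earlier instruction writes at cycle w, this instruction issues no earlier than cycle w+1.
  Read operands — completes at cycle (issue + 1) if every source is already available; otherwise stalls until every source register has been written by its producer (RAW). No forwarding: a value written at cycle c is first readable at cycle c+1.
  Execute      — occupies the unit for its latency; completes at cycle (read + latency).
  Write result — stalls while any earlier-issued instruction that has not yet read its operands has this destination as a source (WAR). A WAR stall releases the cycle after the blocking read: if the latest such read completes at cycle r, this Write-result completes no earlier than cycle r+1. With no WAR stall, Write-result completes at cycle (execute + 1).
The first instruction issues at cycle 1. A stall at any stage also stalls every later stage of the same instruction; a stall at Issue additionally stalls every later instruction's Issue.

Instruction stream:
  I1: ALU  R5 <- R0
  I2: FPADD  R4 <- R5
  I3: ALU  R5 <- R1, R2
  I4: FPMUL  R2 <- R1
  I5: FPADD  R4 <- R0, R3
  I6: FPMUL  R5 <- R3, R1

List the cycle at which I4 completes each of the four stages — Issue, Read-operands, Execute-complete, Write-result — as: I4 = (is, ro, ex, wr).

I4 = (6, 7, 12, 13)

c1: I1→ALU
c2: I1 RO, I2→FPADD
c3: I1 EX
c4: I1 WR R5
c5: I2 RO, I3→ALU
c6: I3 RO, I4→FPMUL
c7: I3 EX, I4 RO
c8: I2 EX, I3 WR R5
c9: I2 WR R4
c10: I5→FPADD
c11: I5 RO
c12: I4 EX
c13: I4 WR R2
c14: I5 EX, I6→FPMUL
c15: I5 WR R4, I6 RO
c20: I6 EX
c21: I6 WR R5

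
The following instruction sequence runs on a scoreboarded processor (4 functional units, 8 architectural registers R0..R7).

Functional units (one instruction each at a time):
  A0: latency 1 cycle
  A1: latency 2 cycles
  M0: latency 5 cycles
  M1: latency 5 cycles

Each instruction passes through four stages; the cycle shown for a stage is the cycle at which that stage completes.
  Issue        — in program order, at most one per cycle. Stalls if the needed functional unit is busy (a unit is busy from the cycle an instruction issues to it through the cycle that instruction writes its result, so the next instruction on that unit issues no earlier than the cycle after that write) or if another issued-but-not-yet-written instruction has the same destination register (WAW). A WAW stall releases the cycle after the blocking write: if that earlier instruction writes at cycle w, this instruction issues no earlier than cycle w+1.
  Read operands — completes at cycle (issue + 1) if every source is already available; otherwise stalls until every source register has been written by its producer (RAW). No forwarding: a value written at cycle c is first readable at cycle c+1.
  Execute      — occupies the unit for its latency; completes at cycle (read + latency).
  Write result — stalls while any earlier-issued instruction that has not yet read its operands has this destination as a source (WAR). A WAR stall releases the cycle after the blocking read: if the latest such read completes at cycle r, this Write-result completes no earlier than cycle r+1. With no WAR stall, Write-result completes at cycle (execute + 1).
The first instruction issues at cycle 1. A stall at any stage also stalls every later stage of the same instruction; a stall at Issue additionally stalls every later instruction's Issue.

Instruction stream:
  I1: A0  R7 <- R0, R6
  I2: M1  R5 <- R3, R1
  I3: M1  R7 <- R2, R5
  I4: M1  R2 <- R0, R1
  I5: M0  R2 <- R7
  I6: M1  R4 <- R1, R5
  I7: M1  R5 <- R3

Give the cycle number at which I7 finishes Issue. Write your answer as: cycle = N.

[I1] 1/2/3/4
[I2] 2/3/8/9
[I3] 10/11/16/17  (struct: M1 busy until I2 writes@9)
[I4] 18/19/24/25  (struct: M1 busy until I3 writes@17)
[I5] 26/27/32/33  (WAW R2: wait I4 write@25)
[I6] 27/28/33/34
[I7] 35/36/41/42  (struct: M1 busy until I6 writes@34)

cycle = 35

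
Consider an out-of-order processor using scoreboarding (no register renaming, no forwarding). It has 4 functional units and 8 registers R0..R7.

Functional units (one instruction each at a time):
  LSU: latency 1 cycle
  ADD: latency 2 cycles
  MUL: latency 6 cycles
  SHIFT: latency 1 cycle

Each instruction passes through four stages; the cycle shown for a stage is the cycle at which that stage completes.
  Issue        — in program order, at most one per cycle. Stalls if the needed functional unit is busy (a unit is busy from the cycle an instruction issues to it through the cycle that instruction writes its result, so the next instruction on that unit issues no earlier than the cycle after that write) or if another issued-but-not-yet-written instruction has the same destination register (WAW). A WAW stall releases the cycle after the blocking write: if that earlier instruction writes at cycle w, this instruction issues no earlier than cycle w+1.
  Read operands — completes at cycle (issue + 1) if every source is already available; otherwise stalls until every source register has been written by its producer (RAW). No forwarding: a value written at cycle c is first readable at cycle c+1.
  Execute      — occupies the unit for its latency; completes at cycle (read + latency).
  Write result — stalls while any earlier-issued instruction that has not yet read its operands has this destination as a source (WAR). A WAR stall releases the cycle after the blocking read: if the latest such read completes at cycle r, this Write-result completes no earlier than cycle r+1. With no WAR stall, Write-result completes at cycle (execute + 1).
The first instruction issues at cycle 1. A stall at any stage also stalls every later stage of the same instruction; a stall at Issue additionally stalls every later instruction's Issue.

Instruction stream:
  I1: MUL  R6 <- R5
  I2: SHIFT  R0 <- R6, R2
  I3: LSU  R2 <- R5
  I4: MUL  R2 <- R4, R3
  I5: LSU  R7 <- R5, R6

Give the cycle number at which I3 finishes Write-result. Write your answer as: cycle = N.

c1: I1 issues→MUL
c2: I1 reads; I2 issues→SHIFT
c3: I3 issues→LSU
c4: I3 reads
c5: I3 exec-done
c8: I1 exec-done
c9: I1 writes R6
c10: I2 reads
c11: I2 exec-done; I3 writes R2
c12: I2 writes R0; I4 issues→MUL
c13: I4 reads; I5 issues→LSU
c14: I5 reads
c15: I5 exec-done
c16: I5 writes R7
c19: I4 exec-done
c20: I4 writes R2

cycle = 11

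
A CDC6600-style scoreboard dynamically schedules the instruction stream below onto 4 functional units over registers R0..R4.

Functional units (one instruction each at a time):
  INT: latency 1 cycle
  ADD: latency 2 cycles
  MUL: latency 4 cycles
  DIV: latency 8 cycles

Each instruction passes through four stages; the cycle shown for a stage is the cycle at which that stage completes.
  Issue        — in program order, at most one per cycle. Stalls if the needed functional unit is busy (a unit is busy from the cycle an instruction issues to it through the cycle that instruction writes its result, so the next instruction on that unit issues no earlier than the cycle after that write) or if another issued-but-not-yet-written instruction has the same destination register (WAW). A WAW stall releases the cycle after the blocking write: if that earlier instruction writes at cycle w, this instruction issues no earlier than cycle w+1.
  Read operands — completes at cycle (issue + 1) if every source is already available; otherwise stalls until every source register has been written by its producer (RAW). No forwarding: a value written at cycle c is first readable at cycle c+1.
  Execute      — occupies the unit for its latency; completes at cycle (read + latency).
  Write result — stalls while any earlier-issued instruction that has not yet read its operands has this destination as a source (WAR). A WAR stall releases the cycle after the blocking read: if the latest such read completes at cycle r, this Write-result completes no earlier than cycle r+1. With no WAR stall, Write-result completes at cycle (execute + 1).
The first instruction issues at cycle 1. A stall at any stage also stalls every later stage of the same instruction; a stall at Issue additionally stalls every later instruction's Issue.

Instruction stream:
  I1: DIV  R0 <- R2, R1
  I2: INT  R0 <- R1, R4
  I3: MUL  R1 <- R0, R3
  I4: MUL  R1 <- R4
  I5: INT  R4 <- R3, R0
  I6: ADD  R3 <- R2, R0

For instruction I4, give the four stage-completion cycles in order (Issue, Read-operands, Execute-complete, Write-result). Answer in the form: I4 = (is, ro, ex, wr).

t=1  I1 dispatched to DIV
t=2  I1 operands ready
t=10  I1 complete
t=11  R0←I1
t=12  I2 dispatched to INT
t=13  I2 operands ready | I3 dispatched to MUL
t=14  I2 complete
t=15  R0←I2
t=16  I3 operands ready
t=20  I3 complete
t=21  R1←I3
t=22  I4 dispatched to MUL
t=23  I4 operands ready | I5 dispatched to INT
t=24  I5 operands ready | I6 dispatched to ADD
t=25  I5 complete | I6 operands ready
t=26  R4←I5
t=27  I4 complete | I6 complete
t=28  R1←I4 | R3←I6

I4 = (22, 23, 27, 28)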